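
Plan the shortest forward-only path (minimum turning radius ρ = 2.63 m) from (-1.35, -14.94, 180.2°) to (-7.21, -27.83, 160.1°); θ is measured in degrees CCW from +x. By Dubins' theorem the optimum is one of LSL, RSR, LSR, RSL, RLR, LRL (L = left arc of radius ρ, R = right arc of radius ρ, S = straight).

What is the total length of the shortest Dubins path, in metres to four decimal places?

Let ψ = atan2(Δy, Δx) = atan2(-12.89, -5.86) = -114.4473° be the start→goal bearing.
Normalize: d = |goal − start| / ρ = 14.159509/2.63 = 5.383844, α = (θ_start − ψ) mod 360° = 294.6473° = 5.142566 rad, β = (θ_goal − ψ) mod 360° = 274.5473° = 4.791754 rad.
Common terms: sin α = -0.908892, cos α = 0.417031, sin β = -0.996852, cos β = 0.079282, cos(α−β) = 0.939094, d² = 28.985774. Work in radians in the unit-radius frame; every candidate has L = ρ·(t + p + q).
LSL: p² = 2 + d² − 2cos(α−β) + 2d(sin α − sin β) = 30.054712; p = √p² = 5.482218; φ = atan2(cos β − cos α, d + sin α − sin β) = -0.061647 rad; t = (φ − α) mod 2π = 1.078973 rad, q = (β − φ) mod 2π = 4.853402 rad → L = 2.63·(1.078973 + 5.482218 + 4.853402) = 2.63·11.414592 = 30.020377 m
RSR: p² = 2 + d² − 2cos(α−β) + 2d(sin β − sin α) = 28.160459; p = √p² = 5.306643; φ = atan2(cos α − cos β, d − sin α + sin β) = 0.063690 rad; t = (α − φ) mod 2π = 5.078876 rad, q = (φ − β) mod 2π = 1.555120 rad → L = 2.63·(5.078876 + 5.306643 + 1.555120) = 2.63·11.940639 = 31.403882 m
LSR: p² = d² − 2 + 2cos(α−β) + 2d(sin α + sin β) = 8.343503; p = √p² = 2.888512; φ = atan2(−cos α − cos β, d + sin α + sin β) − atan2(−2, p) = 0.463866 rad; t = (φ − α) mod 2π = 1.604486 rad, q = (φ − β) mod 2π = 1.955297 rad → L = 2.63·(1.604486 + 2.888512 + 1.955297) = 2.63·6.448295 = 16.959015 m
RSL: p² = d² − 2 + 2cos(α−β) − 2d(sin α + sin β) = 49.384422; p = √p² = 7.027405; φ = atan2(cos α + cos β, d − sin α − sin β) − atan2(2, p) = -0.209289 rad; t = (α − φ) mod 2π = 5.351854 rad, q = (β − φ) mod 2π = 5.001043 rad → L = 2.63·(5.351854 + 7.027405 + 5.001043) = 2.63·17.380303 = 45.710196 m
RLR: c = (6 − d² + 2cos(α−β) + 2d(sin α − sin β))/8 = -2.520057, |c| > 1 → infeasible
LRL: c = (6 − d² + 2cos(α−β) − 2d(sin α − sin β))/8 = -2.756839, |c| > 1 → infeasible
Shortest: LSR with L = 16.959015 m ≈ 16.9590 m

16.9590 m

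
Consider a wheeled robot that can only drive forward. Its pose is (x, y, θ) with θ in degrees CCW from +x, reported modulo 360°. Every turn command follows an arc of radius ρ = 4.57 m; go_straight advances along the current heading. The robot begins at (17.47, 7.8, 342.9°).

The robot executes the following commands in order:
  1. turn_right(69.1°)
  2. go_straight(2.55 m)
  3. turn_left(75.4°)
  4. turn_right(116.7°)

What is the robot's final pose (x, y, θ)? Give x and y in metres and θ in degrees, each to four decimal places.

(27.3281, -10.2668, 232.5000°)

set_pose: (x, y, θ) = (17.4700, 7.8000, 342.9000°), ρ = 4.57
turn_right(69.1°): centre at ρ to the right, rotate −69.1° → (20.6862, 3.7349, 273.8000°)
go_straight(2.55): x += 2.55·cos θ, y += 2.55·sin θ → (20.8552, 1.1905, 273.8000°)
turn_left(75.4°): centre at ρ to the left, rotate +75.4° → (24.5588, -2.9957, 349.2000°)
turn_right(116.7°): centre at ρ to the right, rotate −116.7° → (27.3281, -10.2668, 232.5000°)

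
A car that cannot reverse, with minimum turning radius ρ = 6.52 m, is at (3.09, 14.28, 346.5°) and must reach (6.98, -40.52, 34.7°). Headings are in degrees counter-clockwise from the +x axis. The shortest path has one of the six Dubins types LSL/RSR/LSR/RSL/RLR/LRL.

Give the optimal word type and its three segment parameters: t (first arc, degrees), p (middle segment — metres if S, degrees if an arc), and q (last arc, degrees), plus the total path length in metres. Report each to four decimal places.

RSL: t = 91.8377°, p = 41.1150 m, q = 140.0377°, L = 67.5013 m

Let ψ = atan2(Δy, Δx) = atan2(-54.80, 3.89) = -85.9396° be the start→goal bearing.
Normalize: d = |goal − start| / ρ = 54.937893/6.52 = 8.426057, α = (θ_start − ψ) mod 360° = 72.4396° = 1.264310 rad, β = (θ_goal − ψ) mod 360° = 120.6396° = 2.105559 rad.
Common terms: sin α = 0.953400, cos α = 0.301710, sin β = 0.860390, cos β = -0.509637, cos(α−β) = 0.666532, d² = 70.998440. Work in radians in the unit-radius frame; every candidate has L = ρ·(t + p + q).
LSL: p² = 2 + d² − 2cos(α−β) + 2d(sin α − sin β) = 73.232792; p = √p² = 8.557616; φ = atan2(cos β − cos α, d + sin α − sin β) = -0.094953 rad; t = (φ − α) mod 2π = 4.923922 rad, q = (β − φ) mod 2π = 2.200512 rad → L = 6.52·(4.923922 + 8.557616 + 2.200512) = 6.52·15.682050 = 102.246966 m
RSR: p² = 2 + d² − 2cos(α−β) + 2d(sin β − sin α) = 70.097959; p = √p² = 8.372452; φ = atan2(cos α − cos β, d − sin α + sin β) = 0.097059 rad; t = (α − φ) mod 2π = 1.167251 rad, q = (φ − β) mod 2π = 4.274685 rad → L = 6.52·(1.167251 + 8.372452 + 4.274685) = 6.52·13.814389 = 90.069816 m
LSR: p² = d² − 2 + 2cos(α−β) + 2d(sin α + sin β) = 100.897689; p = √p² = 10.044784; φ = atan2(−cos α − cos β, d + sin α + sin β) − atan2(−2, p) = 0.216841 rad; t = (φ − α) mod 2π = 5.235716 rad, q = (φ − β) mod 2π = 4.394467 rad → L = 6.52·(5.235716 + 10.044784 + 4.394467) = 6.52·19.674967 = 128.280786 m
RSL: p² = d² − 2 + 2cos(α−β) − 2d(sin α + sin β) = 39.765321; p = √p² = 6.305975; φ = atan2(cos α + cos β, d − sin α − sin β) − atan2(2, p) = -0.338559 rad; t = (α − φ) mod 2π = 1.602870 rad, q = (β − φ) mod 2π = 2.444118 rad → L = 6.52·(1.602870 + 6.305975 + 2.444118) = 6.52·10.352963 = 67.501321 m
RLR: c = (6 − d² + 2cos(α−β) + 2d(sin α − sin β))/8 = -7.762245, |c| > 1 → infeasible
LRL: c = (6 − d² + 2cos(α−β) − 2d(sin α − sin β))/8 = -8.154099, |c| > 1 → infeasible
Shortest: RSL with L = 67.501321 m ≈ 67.5013 m
Convert RSL to answer units (arcs ×180/π): t = 1.602870·180/π = 91.8377°, p = ρ·p = 6.52·6.305975 = 41.1150 m, q = 2.444118·180/π = 140.0377°, L = 67.5013 m.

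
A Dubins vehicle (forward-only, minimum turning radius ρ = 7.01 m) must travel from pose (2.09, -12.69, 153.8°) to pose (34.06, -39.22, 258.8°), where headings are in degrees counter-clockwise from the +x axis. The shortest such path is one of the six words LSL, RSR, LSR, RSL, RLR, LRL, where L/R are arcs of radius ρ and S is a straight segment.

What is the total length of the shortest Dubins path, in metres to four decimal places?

Let ψ = atan2(Δy, Δx) = atan2(-26.53, 31.97) = -39.6873° be the start→goal bearing.
Normalize: d = |goal − start| / ρ = 41.544215/7.01 = 5.926422, α = (θ_start − ψ) mod 360° = 193.4873° = 3.376990 rad, β = (θ_goal − ψ) mod 360° = 298.4873° = 5.209585 rad.
Common terms: sin α = -0.233229, cos α = -0.972422, sin β = -0.878923, cos β = 0.476963, cos(α−β) = -0.258819, d² = 35.122472. Work in radians in the unit-radius frame; every candidate has L = ρ·(t + p + q).
LSL: p² = 2 + d² − 2cos(α−β) + 2d(sin α − sin β) = 45.293420; p = √p² = 6.730039; φ = atan2(cos β − cos α, d + sin α − sin β) = 0.217061 rad; t = (φ − α) mod 2π = 3.123257 rad, q = (β − φ) mod 2π = 4.992524 rad → L = 7.01·(3.123257 + 6.730039 + 4.992524) = 7.01·14.845820 = 104.069196 m
RSR: p² = 2 + d² − 2cos(α−β) + 2d(sin β − sin α) = 29.986800; p = √p² = 5.476020; φ = atan2(cos α − cos β, d − sin α + sin β) = -0.267871 rad; t = (α − φ) mod 2π = 3.644860 rad, q = (φ − β) mod 2π = 0.805729 rad → L = 7.01·(3.644860 + 5.476020 + 0.805729) = 7.01·9.926610 = 69.585537 m
LSR: p² = d² − 2 + 2cos(α−β) + 2d(sin α + sin β) = 19.422667; p = √p² = 4.407115; φ = atan2(−cos α − cos β, d + sin α + sin β) − atan2(−2, p) = 0.528573 rad; t = (φ − α) mod 2π = 3.434768 rad, q = (φ − β) mod 2π = 1.602172 rad → L = 7.01·(3.434768 + 4.407115 + 1.602172) = 7.01·9.444056 = 66.202833 m
RSL: p² = d² − 2 + 2cos(α−β) − 2d(sin α + sin β) = 45.787001; p = √p² = 6.766609; φ = atan2(cos α + cos β, d − sin α − sin β) − atan2(2, p) = -0.357663 rad; t = (α − φ) mod 2π = 3.734652 rad, q = (β − φ) mod 2π = 5.567248 rad → L = 7.01·(3.734652 + 6.766609 + 5.567248) = 7.01·16.068510 = 112.640254 m
RLR: c = (6 − d² + 2cos(α−β) + 2d(sin α − sin β))/8 = -2.748350, |c| > 1 → infeasible
LRL: c = (6 − d² + 2cos(α−β) − 2d(sin α − sin β))/8 = -4.661678, |c| > 1 → infeasible
Shortest: LSR with L = 66.202833 m ≈ 66.2028 m

66.2028 m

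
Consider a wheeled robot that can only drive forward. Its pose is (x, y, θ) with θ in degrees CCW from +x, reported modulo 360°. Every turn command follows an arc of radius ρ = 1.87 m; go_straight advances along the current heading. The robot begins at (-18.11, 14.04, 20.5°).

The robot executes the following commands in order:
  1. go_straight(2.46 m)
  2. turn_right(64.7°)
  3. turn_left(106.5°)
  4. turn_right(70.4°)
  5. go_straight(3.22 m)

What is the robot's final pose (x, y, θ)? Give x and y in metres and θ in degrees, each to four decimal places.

(-5.7808, 15.4903, 351.9000°)

set_pose: (x, y, θ) = (-18.1100, 14.0400, 20.5000°), ρ = 1.87
go_straight(2.46): x += 2.46·cos θ, y += 2.46·sin θ → (-15.8058, 14.9015, 20.5000°)
turn_right(64.7°): centre at ρ to the right, rotate −64.7° → (-13.8472, 14.4906, -44.2000° ≡ 315.8000°)
turn_left(106.5°): centre at ρ to the left, rotate +106.5° → (-10.8878, 14.9619, 422.3000° ≡ 62.3000°)
turn_right(70.4°): centre at ρ to the right, rotate −70.4° → (-8.9686, 15.9440, -8.1000° ≡ 351.9000°)
go_straight(3.22): x += 3.22·cos θ, y += 3.22·sin θ → (-5.7808, 15.4903, 351.9000°)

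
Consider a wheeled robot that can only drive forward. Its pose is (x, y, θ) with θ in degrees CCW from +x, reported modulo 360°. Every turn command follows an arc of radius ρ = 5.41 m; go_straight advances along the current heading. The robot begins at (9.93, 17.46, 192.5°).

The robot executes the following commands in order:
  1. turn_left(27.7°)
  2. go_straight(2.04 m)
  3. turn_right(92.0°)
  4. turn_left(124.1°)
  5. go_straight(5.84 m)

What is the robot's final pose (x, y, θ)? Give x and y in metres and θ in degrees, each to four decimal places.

(-12.8735, 8.5159, 252.3000°)

set_pose: (x, y, θ) = (9.9300, 17.4600, 192.5000°), ρ = 5.41
turn_left(27.7°): centre at ρ to the left, rotate +27.7° → (7.6090, 16.3104, 220.2000°)
go_straight(2.04): x += 2.04·cos θ, y += 2.04·sin θ → (6.0509, 14.9936, 220.2000°)
turn_right(92.0°): centre at ρ to the right, rotate −92.0° → (-1.6925, 15.7802, 128.2000°)
turn_left(124.1°): centre at ρ to the left, rotate +124.1° → (-11.0979, 14.0794, 252.3000°)
go_straight(5.84): x += 5.84·cos θ, y += 5.84·sin θ → (-12.8735, 8.5159, 252.3000°)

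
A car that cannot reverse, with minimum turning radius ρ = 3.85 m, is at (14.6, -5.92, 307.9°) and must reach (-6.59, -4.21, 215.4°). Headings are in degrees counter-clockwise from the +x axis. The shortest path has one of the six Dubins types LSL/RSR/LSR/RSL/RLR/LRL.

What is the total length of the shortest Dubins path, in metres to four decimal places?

Let ψ = atan2(Δy, Δx) = atan2(1.71, -21.19) = 175.3863° be the start→goal bearing.
Normalize: d = |goal − start| / ρ = 21.258885/3.85 = 5.521788, α = (θ_start − ψ) mod 360° = 132.5137° = 2.312800 rad, β = (θ_goal − ψ) mod 360° = 40.0137° = 0.698371 rad.
Common terms: sin α = 0.737116, cos α = -0.675766, sin β = 0.642971, cos β = 0.765891, cos(α−β) = -0.043619, d² = 30.490147. Work in radians in the unit-radius frame; every candidate has L = ρ·(t + p + q).
LSL: p² = 2 + d² − 2cos(α−β) + 2d(sin α − sin β) = 33.617088; p = √p² = 5.798025; φ = atan2(cos β − cos α, d + sin α − sin β) = 0.251282 rad; t = (φ − α) mod 2π = 4.221668 rad, q = (β − φ) mod 2π = 0.447088 rad → L = 3.85·(4.221668 + 5.798025 + 0.447088) = 3.85·10.466780 = 40.297104 m
RSR: p² = 2 + d² − 2cos(α−β) + 2d(sin β − sin α) = 31.537683; p = √p² = 5.615842; φ = atan2(cos α − cos β, d − sin α + sin β) = -0.259619 rad; t = (α − φ) mod 2π = 2.572419 rad, q = (φ − β) mod 2π = 5.325196 rad → L = 3.85·(2.572419 + 5.615842 + 5.325196) = 3.85·13.513457 = 52.026809 m
LSR: p² = d² − 2 + 2cos(α−β) + 2d(sin α + sin β) = 43.643999; p = √p² = 6.606361; φ = atan2(−cos α − cos β, d + sin α + sin β) − atan2(−2, p) = 0.280910 rad; t = (φ − α) mod 2π = 4.251295 rad, q = (φ − β) mod 2π = 5.865725 rad → L = 3.85·(4.251295 + 6.606361 + 5.865725) = 3.85·16.723381 = 64.385016 m
RSL: p² = d² − 2 + 2cos(α−β) − 2d(sin α + sin β) = 13.161817; p = √p² = 3.627922; φ = atan2(cos α + cos β, d − sin α − sin β) − atan2(2, p) = -0.482068 rad; t = (α − φ) mod 2π = 2.794868 rad, q = (β − φ) mod 2π = 1.180439 rad → L = 3.85·(2.794868 + 3.627922 + 1.180439) = 3.85·7.603229 = 29.272432 m
RLR: c = (6 − d² + 2cos(α−β) + 2d(sin α − sin β))/8 = -2.942210, |c| > 1 → infeasible
LRL: c = (6 − d² + 2cos(α−β) − 2d(sin α − sin β))/8 = -3.202136, |c| > 1 → infeasible
Shortest: RSL with L = 29.272432 m ≈ 29.2724 m

29.2724 m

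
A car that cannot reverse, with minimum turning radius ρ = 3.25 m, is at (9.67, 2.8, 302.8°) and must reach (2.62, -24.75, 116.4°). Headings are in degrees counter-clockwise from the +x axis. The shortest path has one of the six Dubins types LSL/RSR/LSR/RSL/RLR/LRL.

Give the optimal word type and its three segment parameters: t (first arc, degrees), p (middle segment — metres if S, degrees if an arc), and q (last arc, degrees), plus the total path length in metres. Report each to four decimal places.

RSR: t = 36.1080°, p = 24.3850 m, q = 150.2920°, L = 34.9582 m

Let ψ = atan2(Δy, Δx) = atan2(-27.55, -7.05) = -104.3539° be the start→goal bearing.
Normalize: d = |goal − start| / ρ = 28.437739/3.25 = 8.750074, α = (θ_start − ψ) mod 360° = 47.1539° = 0.822990 rad, β = (θ_goal − ψ) mod 360° = 220.7539° = 3.852882 rad.
Common terms: sin α = 0.733183, cos α = 0.680032, sin β = -0.652811, cos β = -0.757521, cos(α−β) = -0.993768, d² = 76.563787. Work in radians in the unit-radius frame; every candidate has L = ρ·(t + p + q).
LSL: p² = 2 + d² − 2cos(α−β) + 2d(sin α − sin β) = 104.806414; p = √p² = 10.237500; φ = atan2(cos β − cos α, d + sin α − sin β) = -0.140886 rad; t = (φ − α) mod 2π = 5.319309 rad, q = (β − φ) mod 2π = 3.993768 rad → L = 3.25·(5.319309 + 10.237500 + 3.993768) = 3.25·19.550577 = 63.539376 m
RSR: p² = 2 + d² − 2cos(α−β) + 2d(sin β − sin α) = 56.296232; p = √p² = 7.503081; φ = atan2(cos α − cos β, d − sin α + sin β) = 0.192787 rad; t = (α − φ) mod 2π = 0.630203 rad, q = (φ − β) mod 2π = 2.623090 rad → L = 3.25·(0.630203 + 7.503081 + 2.623090) = 3.25·10.756375 = 34.958219 m
LSR: p² = d² − 2 + 2cos(α−β) + 2d(sin α + sin β) = 73.982767; p = √p² = 8.601324; φ = atan2(−cos α − cos β, d + sin α + sin β) − atan2(−2, p) = 0.237238 rad; t = (φ − α) mod 2π = 5.697433 rad, q = (φ − β) mod 2π = 2.667541 rad → L = 3.25·(5.697433 + 8.601324 + 2.667541) = 3.25·16.966297 = 55.140466 m
RSL: p² = d² − 2 + 2cos(α−β) − 2d(sin α + sin β) = 71.169735; p = √p² = 8.436216; φ = atan2(cos α + cos β, d − sin α − sin β) − atan2(2, p) = -0.241713 rad; t = (α − φ) mod 2π = 1.064704 rad, q = (β − φ) mod 2π = 4.094595 rad → L = 3.25·(1.064704 + 8.436216 + 4.094595) = 3.25·13.595515 = 44.185422 m
RLR: c = (6 − d² + 2cos(α−β) + 2d(sin α − sin β))/8 = -6.037029, |c| > 1 → infeasible
LRL: c = (6 − d² + 2cos(α−β) − 2d(sin α − sin β))/8 = -12.100802, |c| > 1 → infeasible
Shortest: RSR with L = 34.958219 m ≈ 34.9582 m
Convert RSR to answer units (arcs ×180/π): t = 0.630203·180/π = 36.1080°, p = ρ·p = 3.25·7.503081 = 24.3850 m, q = 2.623090·180/π = 150.2920°, L = 34.9582 m.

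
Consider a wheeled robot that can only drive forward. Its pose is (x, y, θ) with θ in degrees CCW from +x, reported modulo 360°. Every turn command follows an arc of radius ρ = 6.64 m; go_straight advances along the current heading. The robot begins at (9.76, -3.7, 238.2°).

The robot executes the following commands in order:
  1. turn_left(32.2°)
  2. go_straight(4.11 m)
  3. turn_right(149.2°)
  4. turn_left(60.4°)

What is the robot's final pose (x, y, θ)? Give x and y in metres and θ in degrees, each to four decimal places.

(-9.3923, -11.6436, 181.6000°)

set_pose: (x, y, θ) = (9.7600, -3.7000, 238.2000°), ρ = 6.64
turn_left(32.2°): centre at ρ to the left, rotate +32.2° → (8.7634, -7.2453, 270.4000°)
go_straight(4.11): x += 4.11·cos θ, y += 4.11·sin θ → (8.7921, -11.3552, 270.4000°)
turn_right(149.2°): centre at ρ to the right, rotate −149.2° → (-3.5273, -14.8413, 121.2000°)
turn_left(60.4°): centre at ρ to the left, rotate +60.4° → (-9.3923, -11.6436, 181.6000°)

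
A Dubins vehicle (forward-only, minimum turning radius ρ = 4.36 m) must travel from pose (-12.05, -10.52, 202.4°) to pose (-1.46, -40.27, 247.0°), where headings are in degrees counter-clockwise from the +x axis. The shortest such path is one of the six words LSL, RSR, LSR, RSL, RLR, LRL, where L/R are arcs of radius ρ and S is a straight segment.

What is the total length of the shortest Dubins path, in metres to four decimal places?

Let ψ = atan2(Δy, Δx) = atan2(-29.75, 10.59) = -70.4060° be the start→goal bearing.
Normalize: d = |goal − start| / ρ = 31.578642/4.36 = 7.242808, α = (θ_start − ψ) mod 360° = 272.8060° = 4.761363 rad, β = (θ_goal − ψ) mod 360° = 317.4060° = 5.539779 rad.
Common terms: sin α = -0.998801, cos α = 0.048954, sin β = -0.676799, cos β = 0.736168, cos(α−β) = 0.712026, d² = 52.458263. Work in radians in the unit-radius frame; every candidate has L = ρ·(t + p + q).
LSL: p² = 2 + d² − 2cos(α−β) + 2d(sin α − sin β) = 48.369816; p = √p² = 6.954841; φ = atan2(cos β − cos α, d + sin α − sin β) = 0.098972 rad; t = (φ − α) mod 2π = 1.620795 rad, q = (β − φ) mod 2π = 5.440807 rad → L = 4.36·(1.620795 + 6.954841 + 5.440807) = 4.36·14.016443 = 61.111693 m
RSR: p² = 2 + d² − 2cos(α−β) + 2d(sin β − sin α) = 57.698607; p = √p² = 7.595960; φ = atan2(cos α − cos β, d − sin α + sin β) = -0.090595 rad; t = (α − φ) mod 2π = 4.851957 rad, q = (φ − β) mod 2π = 0.652811 rad → L = 4.36·(4.851957 + 7.595960 + 0.652811) = 4.36·13.100728 = 57.119176 m
LSR: p² = d² − 2 + 2cos(α−β) + 2d(sin α + sin β) = 27.610216; p = √p² = 5.254542; φ = atan2(−cos α − cos β, d + sin α + sin β) − atan2(−2, p) = 0.223589 rad; t = (φ − α) mod 2π = 1.745412 rad, q = (φ − β) mod 2π = 0.966995 rad → L = 4.36·(1.745412 + 5.254542 + 0.966995) = 4.36·7.966949 = 34.735899 m
RSL: p² = d² − 2 + 2cos(α−β) − 2d(sin α + sin β) = 76.154415; p = √p² = 8.726650; φ = atan2(cos α + cos β, d − sin α − sin β) − atan2(2, p) = -0.137485 rad; t = (α − φ) mod 2π = 4.898847 rad, q = (β − φ) mod 2π = 5.677264 rad → L = 4.36·(4.898847 + 8.726650 + 5.677264) = 4.36·19.302761 = 84.160040 m
RLR: c = (6 − d² + 2cos(α−β) + 2d(sin α − sin β))/8 = -6.212326, |c| > 1 → infeasible
LRL: c = (6 − d² + 2cos(α−β) − 2d(sin α − sin β))/8 = -5.046227, |c| > 1 → infeasible
Shortest: LSR with L = 34.735899 m ≈ 34.7359 m

34.7359 m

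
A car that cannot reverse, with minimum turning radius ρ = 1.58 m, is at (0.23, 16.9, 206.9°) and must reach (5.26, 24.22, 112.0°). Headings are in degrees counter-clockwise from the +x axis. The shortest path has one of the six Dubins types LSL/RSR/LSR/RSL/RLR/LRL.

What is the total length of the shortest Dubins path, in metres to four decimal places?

13.5439 m

Let ψ = atan2(Δy, Δx) = atan2(7.32, 5.03) = 55.5048° be the start→goal bearing.
Normalize: d = |goal − start| / ρ = 8.881627/1.58 = 5.621283, α = (θ_start − ψ) mod 360° = 151.3952° = 2.642345 rad, β = (θ_goal − ψ) mod 360° = 56.4952° = 0.986028 rad.
Common terms: sin α = 0.478765, cos α = -0.877943, sin β = 0.833840, cos β = 0.552006, cos(α−β) = -0.085417, d² = 31.598822. Work in radians in the unit-radius frame; every candidate has L = ρ·(t + p + q).
LSL: p² = 2 + d² − 2cos(α−β) + 2d(sin α − sin β) = 29.777702; p = √p² = 5.456895; φ = atan2(cos β − cos α, d + sin α − sin β) = 0.265140 rad; t = (φ − α) mod 2π = 3.905980 rad, q = (β − φ) mod 2π = 0.720888 rad → L = 1.58·(3.905980 + 5.456895 + 0.720888) = 1.58·10.083763 = 15.932345 m
RSR: p² = 2 + d² − 2cos(α−β) + 2d(sin β − sin α) = 37.761610; p = √p² = 6.145048; φ = atan2(cos α − cos β, d − sin α + sin β) = -0.234852 rad; t = (α − φ) mod 2π = 2.877198 rad, q = (φ − β) mod 2π = 5.062305 rad → L = 1.58·(2.877198 + 6.145048 + 5.062305) = 1.58·14.084550 = 22.253590 m
LSR: p² = d² − 2 + 2cos(α−β) + 2d(sin α + sin β) = 44.185035; p = √p² = 6.647182; φ = atan2(−cos α − cos β, d + sin α + sin β) − atan2(−2, p) = 0.339235 rad; t = (φ − α) mod 2π = 3.980075 rad, q = (φ − β) mod 2π = 5.636393 rad → L = 1.58·(3.980075 + 6.647182 + 5.636393) = 1.58·16.263650 = 25.696567 m
RSL: p² = d² − 2 + 2cos(α−β) − 2d(sin α + sin β) = 14.670942; p = √p² = 3.830267; φ = atan2(cos α + cos β, d − sin α − sin β) − atan2(2, p) = -0.556718 rad; t = (α − φ) mod 2π = 3.199064 rad, q = (β − φ) mod 2π = 1.542746 rad → L = 1.58·(3.199064 + 3.830267 + 1.542746) = 1.58·8.572076 = 13.543881 m
RLR: c = (6 − d² + 2cos(α−β) + 2d(sin α − sin β))/8 = -3.720201, |c| > 1 → infeasible
LRL: c = (6 − d² + 2cos(α−β) − 2d(sin α − sin β))/8 = -2.722213, |c| > 1 → infeasible
Shortest: RSL with L = 13.543881 m ≈ 13.5439 m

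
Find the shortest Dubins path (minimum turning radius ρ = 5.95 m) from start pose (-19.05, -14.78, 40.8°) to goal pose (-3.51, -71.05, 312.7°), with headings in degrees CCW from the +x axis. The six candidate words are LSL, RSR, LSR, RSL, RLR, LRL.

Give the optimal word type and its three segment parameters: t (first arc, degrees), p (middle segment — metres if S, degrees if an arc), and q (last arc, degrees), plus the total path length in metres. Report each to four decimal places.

RSL: t = 125.9125°, p = 48.9226 m, q = 37.8125°, L = 65.9250 m

Let ψ = atan2(Δy, Δx) = atan2(-56.27, 15.54) = -74.5615° be the start→goal bearing.
Normalize: d = |goal − start| / ρ = 58.376404/5.95 = 9.811160, α = (θ_start − ψ) mod 360° = 115.3615° = 2.013438 rad, β = (θ_goal − ψ) mod 360° = 27.2615° = 0.475803 rad.
Common terms: sin α = 0.903623, cos α = -0.428328, sin β = 0.458053, cos β = 0.888925, cos(α−β) = 0.033155, d² = 96.258866. Work in radians in the unit-radius frame; every candidate has L = ρ·(t + p + q).
LSL: p² = 2 + d² − 2cos(α−β) + 2d(sin α − sin β) = 106.935680; p = √p² = 10.340971; φ = atan2(cos β − cos α, d + sin α − sin β) = 0.127729 rad; t = (φ − α) mod 2π = 4.397476 rad, q = (β − φ) mod 2π = 0.348074 rad → L = 5.95·(4.397476 + 10.340971 + 0.348074) = 5.95·15.086521 = 89.764801 m
RSR: p² = 2 + d² − 2cos(α−β) + 2d(sin β − sin α) = 89.449431; p = √p² = 9.457771; φ = atan2(cos α − cos β, d − sin α + sin β) = -0.139732 rad; t = (α − φ) mod 2π = 2.153170 rad, q = (φ − β) mod 2π = 5.667650 rad → L = 5.95·(2.153170 + 9.457771 + 5.667650) = 5.95·17.278591 = 102.807618 m
LSR: p² = d² − 2 + 2cos(α−β) + 2d(sin α + sin β) = 121.044417; p = √p² = 11.002019; φ = atan2(−cos α − cos β, d + sin α + sin β) − atan2(−2, p) = 0.138620 rad; t = (φ − α) mod 2π = 4.408367 rad, q = (φ − β) mod 2π = 5.946002 rad → L = 5.95·(4.408367 + 11.002019 + 5.946002) = 5.95·21.356387 = 127.070504 m
RSL: p² = d² − 2 + 2cos(α−β) − 2d(sin α + sin β) = 67.605936; p = √p² = 8.222283; φ = atan2(cos α + cos β, d − sin α − sin β) − atan2(2, p) = -0.184150 rad; t = (α − φ) mod 2π = 2.197588 rad, q = (β − φ) mod 2π = 0.659953 rad → L = 5.95·(2.197588 + 8.222283 + 0.659953) = 5.95·11.079824 = 65.924954 m
RLR: c = (6 − d² + 2cos(α−β) + 2d(sin α − sin β))/8 = -10.181179, |c| > 1 → infeasible
LRL: c = (6 − d² + 2cos(α−β) − 2d(sin α − sin β))/8 = -12.366960, |c| > 1 → infeasible
Shortest: RSL with L = 65.924954 m ≈ 65.9250 m
Convert RSL to answer units (arcs ×180/π): t = 2.197588·180/π = 125.9125°, p = ρ·p = 5.95·8.222283 = 48.9226 m, q = 0.659953·180/π = 37.8125°, L = 65.9250 m.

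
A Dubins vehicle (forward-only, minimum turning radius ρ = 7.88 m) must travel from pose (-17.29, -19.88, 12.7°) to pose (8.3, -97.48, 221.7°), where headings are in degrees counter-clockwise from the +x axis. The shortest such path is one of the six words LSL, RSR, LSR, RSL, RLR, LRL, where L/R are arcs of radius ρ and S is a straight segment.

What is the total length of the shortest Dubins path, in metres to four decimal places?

Let ψ = atan2(Δy, Δx) = atan2(-77.60, 25.59) = -71.7491° be the start→goal bearing.
Normalize: d = |goal − start| / ρ = 81.710514/7.88 = 10.369355, α = (θ_start − ψ) mod 360° = 84.4491° = 1.473915 rad, β = (θ_goal − ψ) mod 360° = 293.4491° = 5.121653 rad.
Common terms: sin α = 0.995311, cos α = 0.096730, sin β = -0.917414, cos β = 0.397934, cos(α−β) = -0.874620, d² = 107.523514. Work in radians in the unit-radius frame; every candidate has L = ρ·(t + p + q).
LSL: p² = 2 + d² − 2cos(α−β) + 2d(sin α − sin β) = 150.940193; p = √p² = 12.285772; φ = atan2(cos β − cos α, d + sin α − sin β) = 0.024519 rad; t = (φ − α) mod 2π = 4.833789 rad, q = (β − φ) mod 2π = 5.097134 rad → L = 7.88·(4.833789 + 12.285772 + 5.097134) = 7.88·22.216695 = 175.067560 m
RSR: p² = 2 + d² − 2cos(α−β) + 2d(sin β − sin α) = 71.605314; p = √p² = 8.461992; φ = atan2(cos α − cos β, d − sin α + sin β) = -0.035602 rad; t = (α − φ) mod 2π = 1.509517 rad, q = (φ − β) mod 2π = 1.125930 rad → L = 7.88·(1.509517 + 8.461992 + 1.125930) = 7.88·11.097439 = 87.447823 m
LSR: p² = d² − 2 + 2cos(α−β) + 2d(sin α + sin β) = 105.389751; p = √p² = 10.265951; φ = atan2(−cos α − cos β, d + sin α + sin β) − atan2(−2, p) = 0.145095 rad; t = (φ − α) mod 2π = 4.954366 rad, q = (φ − β) mod 2π = 1.306628 rad → L = 7.88·(4.954366 + 10.265951 + 1.306628) = 7.88·16.526945 = 130.232323 m
RSL: p² = d² − 2 + 2cos(α−β) − 2d(sin α + sin β) = 102.158798; p = √p² = 10.107364; φ = atan2(cos α + cos β, d − sin α − sin β) − atan2(2, p) = -0.147323 rad; t = (α − φ) mod 2π = 1.621238 rad, q = (β − φ) mod 2π = 5.268976 rad → L = 7.88·(1.621238 + 10.107364 + 5.268976) = 7.88·16.997578 = 133.940915 m
RLR: c = (6 − d² + 2cos(α−β) + 2d(sin α − sin β))/8 = -7.950664, |c| > 1 → infeasible
LRL: c = (6 − d² + 2cos(α−β) − 2d(sin α − sin β))/8 = -17.867524, |c| > 1 → infeasible
Shortest: RSR with L = 87.447823 m ≈ 87.4478 m

87.4478 m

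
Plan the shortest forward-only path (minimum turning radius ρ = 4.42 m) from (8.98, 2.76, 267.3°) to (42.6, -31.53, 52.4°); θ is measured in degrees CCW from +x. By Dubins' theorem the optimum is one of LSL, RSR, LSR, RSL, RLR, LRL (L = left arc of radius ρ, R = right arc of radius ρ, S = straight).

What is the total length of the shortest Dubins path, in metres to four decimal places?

51.7602 m

Let ψ = atan2(Δy, Δx) = atan2(-34.29, 33.62) = -45.5653° be the start→goal bearing.
Normalize: d = |goal − start| / ρ = 48.021959/4.42 = 10.864696, α = (θ_start − ψ) mod 360° = 312.8653° = 5.460529 rad, β = (θ_goal − ψ) mod 360° = 97.9653° = 1.709816 rad.
Common terms: sin α = -0.732955, cos α = 0.680277, sin β = 0.990352, cos β = -0.138573, cos(α−β) = -0.820152, d² = 118.041630. Work in radians in the unit-radius frame; every candidate has L = ρ·(t + p + q).
LSL: p² = 2 + d² − 2cos(α−β) + 2d(sin α − sin β) = 84.235502; p = √p² = 9.177990; φ = atan2(cos β − cos α, d + sin α − sin β) = -0.089338 rad; t = (φ − α) mod 2π = 0.733319 rad, q = (β − φ) mod 2π = 1.799154 rad → L = 4.42·(0.733319 + 9.177990 + 1.799154) = 4.42·11.710463 = 51.760246 m
RSR: p² = 2 + d² − 2cos(α−β) + 2d(sin β − sin α) = 159.128365; p = √p² = 12.614609; φ = atan2(cos α − cos β, d − sin α + sin β) = 0.064958 rad; t = (α − φ) mod 2π = 5.395570 rad, q = (φ − β) mod 2π = 4.638327 rad → L = 4.42·(5.395570 + 12.614609 + 4.638327) = 4.42·22.648507 = 100.106401 m
LSR: p² = d² − 2 + 2cos(α−β) + 2d(sin α + sin β) = 119.994402; p = √p² = 10.954196; φ = atan2(−cos α − cos β, d + sin α + sin β) − atan2(−2, p) = 0.131923 rad; t = (φ − α) mod 2π = 0.954579 rad, q = (φ − β) mod 2π = 4.705292 rad → L = 4.42·(0.954579 + 10.954196 + 4.705292) = 4.42·16.614066 = 73.434172 m
RSL: p² = d² − 2 + 2cos(α−β) − 2d(sin α + sin β) = 108.808250; p = √p² = 10.431119; φ = atan2(cos α + cos β, d − sin α − sin β) − atan2(2, p) = -0.138410 rad; t = (α − φ) mod 2π = 5.598939 rad, q = (β − φ) mod 2π = 1.848227 rad → L = 4.42·(5.598939 + 10.431119 + 1.848227) = 4.42·17.878285 = 79.022021 m
RLR: c = (6 − d² + 2cos(α−β) + 2d(sin α − sin β))/8 = -18.891046, |c| > 1 → infeasible
LRL: c = (6 − d² + 2cos(α−β) − 2d(sin α − sin β))/8 = -9.529438, |c| > 1 → infeasible
Shortest: LSL with L = 51.760246 m ≈ 51.7602 m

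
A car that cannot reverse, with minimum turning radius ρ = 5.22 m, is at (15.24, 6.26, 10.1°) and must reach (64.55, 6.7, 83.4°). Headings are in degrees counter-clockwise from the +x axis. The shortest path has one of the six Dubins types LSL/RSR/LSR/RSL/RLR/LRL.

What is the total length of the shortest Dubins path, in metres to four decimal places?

Let ψ = atan2(Δy, Δx) = atan2(0.44, 49.31) = 0.5112° be the start→goal bearing.
Normalize: d = |goal − start| / ρ = 49.311963/5.22 = 9.446736, α = (θ_start − ψ) mod 360° = 9.5888° = 0.167355 rad, β = (θ_goal − ψ) mod 360° = 82.8888° = 1.446682 rad.
Common terms: sin α = 0.166575, cos α = 0.986029, sin β = 0.992308, cos β = 0.123796, cos(α−β) = 0.287361, d² = 89.240825. Work in radians in the unit-radius frame; every candidate has L = ρ·(t + p + q).
LSL: p² = 2 + d² − 2cos(α−β) + 2d(sin α − sin β) = 75.065151; p = √p² = 8.664015; φ = atan2(cos β − cos α, d + sin α − sin β) = -0.099684 rad; t = (φ − α) mod 2π = 6.016146 rad, q = (β − φ) mod 2π = 1.546366 rad → L = 5.22·(6.016146 + 8.664015 + 1.546366) = 5.22·16.226526 = 84.702468 m
RSR: p² = 2 + d² − 2cos(α−β) + 2d(sin β − sin α) = 106.267057; p = √p² = 10.308591; φ = atan2(cos α − cos β, d − sin α + sin β) = 0.083740 rad; t = (α − φ) mod 2π = 0.083615 rad, q = (φ − β) mod 2π = 4.920244 rad → L = 5.22·(0.083615 + 10.308591 + 4.920244) = 5.22·15.312450 = 79.930991 m
LSR: p² = d² − 2 + 2cos(α−β) + 2d(sin α + sin β) = 109.710868; p = √p² = 10.474296; φ = atan2(−cos α − cos β, d + sin α + sin β) − atan2(−2, p) = 0.084407 rad; t = (φ − α) mod 2π = 6.200237 rad, q = (φ − β) mod 2π = 4.920911 rad → L = 5.22·(6.200237 + 10.474296 + 4.920911) = 5.22·21.595443 = 112.728214 m
RSL: p² = d² − 2 + 2cos(α−β) − 2d(sin α + sin β) = 65.920224; p = √p² = 8.119127; φ = atan2(cos α + cos β, d − sin α − sin β) − atan2(2, p) = -0.108405 rad; t = (α − φ) mod 2π = 0.275761 rad, q = (β − φ) mod 2π = 1.555087 rad → L = 5.22·(0.275761 + 8.119127 + 1.555087) = 5.22·9.949975 = 51.938870 m
RLR: c = (6 − d² + 2cos(α−β) + 2d(sin α − sin β))/8 = -12.283382, |c| > 1 → infeasible
LRL: c = (6 − d² + 2cos(α−β) − 2d(sin α − sin β))/8 = -8.383144, |c| > 1 → infeasible
Shortest: RSL with L = 51.938870 m ≈ 51.9389 m

51.9389 m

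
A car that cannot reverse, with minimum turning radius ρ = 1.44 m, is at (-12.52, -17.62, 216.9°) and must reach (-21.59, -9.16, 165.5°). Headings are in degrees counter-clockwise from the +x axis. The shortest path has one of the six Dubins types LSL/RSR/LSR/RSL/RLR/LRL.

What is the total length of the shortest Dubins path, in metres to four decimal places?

Let ψ = atan2(Δy, Δx) = atan2(8.46, -9.07) = 136.9929° be the start→goal bearing.
Normalize: d = |goal − start| / ρ = 12.403084/1.44 = 8.613253, α = (θ_start − ψ) mod 360° = 79.9071° = 1.394641 rad, β = (θ_goal − ψ) mod 360° = 28.5071° = 0.497542 rad.
Common terms: sin α = 0.984525, cos α = 0.175246, sin β = 0.477267, cos β = 0.878758, cos(α−β) = 0.623880, d² = 74.188127. Work in radians in the unit-radius frame; every candidate has L = ρ·(t + p + q).
LSL: p² = 2 + d² − 2cos(α−β) + 2d(sin α − sin β) = 83.678647; p = √p² = 9.147603; φ = atan2(cos β − cos α, d + sin α − sin β) = 0.076983 rad; t = (φ − α) mod 2π = 4.965527 rad, q = (β − φ) mod 2π = 0.420559 rad → L = 1.44·(4.965527 + 9.147603 + 0.420559) = 1.44·14.533689 = 20.928513 m
RSR: p² = 2 + d² − 2cos(α−β) + 2d(sin β − sin α) = 66.202088; p = √p² = 8.136467; φ = atan2(cos α − cos β, d − sin α + sin β) = -0.086572 rad; t = (α − φ) mod 2π = 1.481213 rad, q = (φ − β) mod 2π = 5.699071 rad → L = 1.44·(1.481213 + 8.136467 + 5.699071) = 1.44·15.316751 = 22.056122 m
LSR: p² = d² − 2 + 2cos(α−β) + 2d(sin α + sin β) = 98.617450; p = √p² = 9.930632; φ = atan2(−cos α − cos β, d + sin α + sin β) − atan2(−2, p) = 0.094502 rad; t = (φ − α) mod 2π = 4.983046 rad, q = (φ − β) mod 2π = 5.880146 rad → L = 1.44·(4.983046 + 9.930632 + 5.880146) = 1.44·20.793824 = 29.943107 m
RSL: p² = d² − 2 + 2cos(α−β) − 2d(sin α + sin β) = 48.254322; p = √p² = 6.946533; φ = atan2(cos α + cos β, d − sin α − sin β) − atan2(2, p) = -0.134002 rad; t = (α − φ) mod 2π = 1.528643 rad, q = (β − φ) mod 2π = 0.631544 rad → L = 1.44·(1.528643 + 6.946533 + 0.631544) = 1.44·9.106720 = 13.113677 m
RLR: c = (6 − d² + 2cos(α−β) + 2d(sin α − sin β))/8 = -7.275261, |c| > 1 → infeasible
LRL: c = (6 − d² + 2cos(α−β) − 2d(sin α − sin β))/8 = -9.459831, |c| > 1 → infeasible
Shortest: RSL with L = 13.113677 m ≈ 13.1137 m

13.1137 m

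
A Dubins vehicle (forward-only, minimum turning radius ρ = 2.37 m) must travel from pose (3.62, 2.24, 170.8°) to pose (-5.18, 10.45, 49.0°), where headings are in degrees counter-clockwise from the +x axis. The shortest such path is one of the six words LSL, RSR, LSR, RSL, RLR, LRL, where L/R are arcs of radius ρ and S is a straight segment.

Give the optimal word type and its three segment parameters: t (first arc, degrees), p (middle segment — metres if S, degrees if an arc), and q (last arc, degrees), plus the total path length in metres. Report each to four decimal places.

Let ψ = atan2(Δy, Δx) = atan2(8.21, -8.80) = 136.9865° be the start→goal bearing.
Normalize: d = |goal − start| / ρ = 12.035119/2.37 = 5.078109, α = (θ_start − ψ) mod 360° = 33.8135° = 0.590156 rad, β = (θ_goal − ψ) mod 360° = 272.0135° = 4.747531 rad.
Common terms: sin α = 0.556491, cos α = 0.830854, sin β = -0.999383, cos β = 0.035134, cos(α−β) = -0.526956, d² = 25.787196. Work in radians in the unit-radius frame; every candidate has L = ρ·(t + p + q).
LSL: p² = 2 + d² − 2cos(α−β) + 2d(sin α − sin β) = 44.642899; p = √p² = 6.681534; φ = atan2(cos β − cos α, d + sin α − sin β) = -0.119376 rad; t = (φ − α) mod 2π = 5.573653 rad, q = (β − φ) mod 2π = 4.866906 rad → L = 2.37·(5.573653 + 6.681534 + 4.866906) = 2.37·17.122094 = 40.579362 m
RSR: p² = 2 + d² − 2cos(α−β) + 2d(sin β − sin α) = 13.039316; p = √p² = 3.610999; φ = atan2(cos α − cos β, d − sin α + sin β) = 0.222183 rad; t = (α − φ) mod 2π = 0.367973 rad, q = (φ − β) mod 2π = 1.757838 rad → L = 2.37·(0.367973 + 3.610999 + 1.757838) = 2.37·5.736810 = 13.596240 m
LSR: p² = d² − 2 + 2cos(α−β) + 2d(sin α + sin β) = 18.235179; p = √p² = 4.270267; φ = atan2(−cos α − cos β, d + sin α + sin β) − atan2(−2, p) = 0.253314 rad; t = (φ − α) mod 2π = 5.946343 rad, q = (φ − β) mod 2π = 1.788969 rad → L = 2.37·(5.946343 + 4.270267 + 1.788969) = 2.37·12.005578 = 28.453221 m
RSL: p² = d² − 2 + 2cos(α−β) − 2d(sin α + sin β) = 27.231389; p = √p² = 5.218370; φ = atan2(cos α + cos β, d − sin α − sin β) − atan2(2, p) = -0.210408 rad; t = (α − φ) mod 2π = 0.800564 rad, q = (β − φ) mod 2π = 4.957939 rad → L = 2.37·(0.800564 + 5.218370 + 4.957939) = 2.37·10.976873 = 26.015190 m
RLR: c = (6 − d² + 2cos(α−β) + 2d(sin α − sin β))/8 = -0.629914; p = 2π − arccos c = 4.030946 rad; φ = atan2(cos α − cos β, d − sin α + sin β) = 0.222183 rad; t = (α − φ + p/2) mod 2π = 2.383446 rad, q = (α − β − t + p) mod 2π = 3.773311 rad → L = 2.37·(2.383446 + 4.030946 + 3.773311) = 2.37·10.187703 = 24.144856 m
LRL: c = (6 − d² + 2cos(α−β) − 2d(sin α − sin β))/8 = -4.580362, |c| > 1 → infeasible
Shortest: RSR with L = 13.596240 m ≈ 13.5962 m
Convert RSR to answer units (arcs ×180/π): t = 0.367973·180/π = 21.0833°, p = ρ·p = 2.37·3.610999 = 8.5581 m, q = 1.757838·180/π = 100.7167°, L = 13.5962 m.

RSR: t = 21.0833°, p = 8.5581 m, q = 100.7167°, L = 13.5962 m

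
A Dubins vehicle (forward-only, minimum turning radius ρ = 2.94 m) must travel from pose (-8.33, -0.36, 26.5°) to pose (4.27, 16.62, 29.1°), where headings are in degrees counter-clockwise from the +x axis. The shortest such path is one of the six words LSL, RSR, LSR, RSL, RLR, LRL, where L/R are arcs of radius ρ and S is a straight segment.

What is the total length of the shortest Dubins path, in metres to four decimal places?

Let ψ = atan2(Δy, Δx) = atan2(16.98, 12.60) = 53.4228° be the start→goal bearing.
Normalize: d = |goal − start| / ρ = 21.144276/2.94 = 7.191931, α = (θ_start − ψ) mod 360° = 333.0772° = 5.813295 rad, β = (θ_goal − ψ) mod 360° = 335.6772° = 5.858673 rad.
Common terms: sin α = -0.452789, cos α = 0.891618, sin β = -0.411876, cos β = 0.911240, cos(α−β) = 0.998971, d² = 51.723865. Work in radians in the unit-radius frame; every candidate has L = ρ·(t + p + q).
LSL: p² = 2 + d² − 2cos(α−β) + 2d(sin α − sin β) = 51.137443; p = √p² = 7.151045; φ = atan2(cos β − cos α, d + sin α − sin β) = 0.002744 rad; t = (φ − α) mod 2π = 0.472635 rad, q = (β − φ) mod 2π = 5.855929 rad → L = 2.94·(0.472635 + 7.151045 + 5.855929) = 2.94·13.479609 = 39.630050 m
RSR: p² = 2 + d² − 2cos(α−β) + 2d(sin β − sin α) = 52.314405; p = √p² = 7.232870; φ = atan2(cos α − cos β, d − sin α + sin β) = -0.002713 rad; t = (α − φ) mod 2π = 5.816007 rad, q = (φ − β) mod 2π = 0.421799 rad → L = 2.94·(5.816007 + 7.232870 + 0.421799) = 2.94·13.470676 = 39.603789 m
LSR: p² = d² − 2 + 2cos(α−β) + 2d(sin α + sin β) = 39.284582; p = √p² = 6.267741; φ = atan2(−cos α − cos β, d + sin α + sin β) − atan2(−2, p) = 0.031302 rad; t = (φ − α) mod 2π = 0.501193 rad, q = (φ − β) mod 2π = 0.455815 rad → L = 2.94·(0.501193 + 6.267741 + 0.455815) = 2.94·7.224749 = 21.240762 m
RSL: p² = d² − 2 + 2cos(α−β) − 2d(sin α + sin β) = 64.159030; p = √p² = 8.009933; φ = atan2(cos α + cos β, d − sin α − sin β) − atan2(2, p) = -0.024540 rad; t = (α − φ) mod 2π = 5.837834 rad, q = (β − φ) mod 2π = 5.883213 rad → L = 2.94·(5.837834 + 8.009933 + 5.883213) = 2.94·19.730980 = 58.009081 m
RLR: c = (6 − d² + 2cos(α−β) + 2d(sin α − sin β))/8 = -5.539301, |c| > 1 → infeasible
LRL: c = (6 − d² + 2cos(α−β) − 2d(sin α − sin β))/8 = -5.392180, |c| > 1 → infeasible
Shortest: LSR with L = 21.240762 m ≈ 21.2408 m

21.2408 m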